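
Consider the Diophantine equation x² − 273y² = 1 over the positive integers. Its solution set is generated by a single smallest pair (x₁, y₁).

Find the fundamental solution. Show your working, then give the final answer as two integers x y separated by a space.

727 44

√273 = [16; 1,1,10,1,1,32, …], period ℓ=6 (even) → k=5
a_0=16:  p_0=16·1+0=16,  q_0=16·0+1=1
a_1=1:  p_1=1·16+1=17,  q_1=1·1+0=1
a_2=1:  p_2=1·17+16=33,  q_2=1·1+1=2
a_3=10:  p_3=10·33+17=347,  q_3=10·2+1=21
a_4=1:  p_4=1·347+33=380,  q_4=1·21+2=23
a_5=1:  p_5=1·380+347=727,  q_5=1·23+21=44
→ (727, 44).  Check: 727²=528529, 273·44²=528528, difference 1.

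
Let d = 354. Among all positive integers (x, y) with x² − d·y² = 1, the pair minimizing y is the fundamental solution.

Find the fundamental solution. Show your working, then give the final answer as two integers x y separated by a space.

√354 = [18; 1,4,2,2,18,2,2,4,1,36, …], period ℓ=10 (even) → k=9
a_0=18:  p_0=18·1+0=18,  q_0=18·0+1=1
a_1=1:  p_1=1·18+1=19,  q_1=1·1+0=1
a_2=4:  p_2=4·19+18=94,  q_2=4·1+1=5
a_3=2:  p_3=2·94+19=207,  q_3=2·5+1=11
a_4=2:  p_4=2·207+94=508,  q_4=2·11+5=27
a_5=18:  p_5=18·508+207=9351,  q_5=18·27+11=497
a_6=2:  p_6=2·9351+508=19210,  q_6=2·497+27=1021
a_7=2:  p_7=2·19210+9351=47771,  q_7=2·1021+497=2539
a_8=4:  p_8=4·47771+19210=210294,  q_8=4·2539+1021=11177
a_9=1:  p_9=1·210294+47771=258065,  q_9=1·11177+2539=13716
(x₁, y₁) = (258065, 13716);  258065² − 354·13716² = 1 ✓

258065 13716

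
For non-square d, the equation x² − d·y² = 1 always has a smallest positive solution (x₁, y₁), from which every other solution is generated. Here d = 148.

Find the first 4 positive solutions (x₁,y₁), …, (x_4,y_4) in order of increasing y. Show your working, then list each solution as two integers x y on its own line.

[12; 6,24] for √148; ℓ=2 ⇒ convergent index 1
i=0: a=12 ⇒ p=12, q=1
i=1: a=6 ⇒ p=73, q=6
→ (73, 6).  Check: 73²=5329, 148·6²=5328, difference 1.
n=2: (73,6)∘(73,6) = (73·73+148·6·6, 73·6+6·73) = (10657,876)
n=3: (10657,876)∘(73,6) = (73·10657+148·6·876, 73·876+6·10657) = (1555849,127890)
n=4: (1555849,127890)∘(73,6) = (73·1555849+148·6·127890, 73·127890+6·1555849) = (227143297,18671064)

73 6
10657 876
1555849 127890
227143297 18671064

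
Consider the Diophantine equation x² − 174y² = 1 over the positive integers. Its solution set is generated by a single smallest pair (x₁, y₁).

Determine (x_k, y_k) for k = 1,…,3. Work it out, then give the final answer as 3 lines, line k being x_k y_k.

[13; 5,4,5,26] for √174; ℓ=4 ⇒ convergent index 3
k=0  a_k=13  p_k/q_k = 13/1
k=1  a_k=5  p_k/q_k = 66/5
k=2  a_k=4  p_k/q_k = 277/21
k=3  a_k=5  p_k/q_k = 1451/110
(x₁, y₁) = (1451, 110);  1451² − 174·110² = 1 ✓
(1451+110√174)^2 = 4210801 + 319220√174
(1451+110√174)^3 = 12219743051 + 926376330√174

1451 110
4210801 319220
12219743051 926376330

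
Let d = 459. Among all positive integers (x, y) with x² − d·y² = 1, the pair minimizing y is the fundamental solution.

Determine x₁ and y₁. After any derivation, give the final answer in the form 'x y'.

√459 = [21; 2,2,1,4,21,4,1,2,2,42, …], period ℓ=10 (even) → k=9
step 0: (21, 1)  from 21·(1,0) + (0,1)
step 1: (43, 2)  from 2·(21,1) + (1,0)
…
step 4: (707, 33)  from 4·(150,7) + (107,5)
step 5: (14997, 700)  from 21·(707,33) + (150,7)
…
step 7: (75692, 3533)  from 1·(60695,2833) + (14997,700)
step 8: (212079, 9899)  from 2·(75692,3533) + (60695,2833)
step 9: (499850, 23331)  from 2·(212079,9899) + (75692,3533)
fundamental: x₁=499850, y₁=23331  (since 249850022500 − 459·544335561 = 1)

499850 23331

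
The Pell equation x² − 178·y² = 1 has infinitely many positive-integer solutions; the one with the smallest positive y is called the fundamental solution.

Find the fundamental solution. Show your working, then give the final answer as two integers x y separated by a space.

√178 = [13; 2,1,12,1,2,26, …], period ℓ=6 (even) → k=5
i=0: a=13 ⇒ p=13, q=1
i=1: a=2 ⇒ p=27, q=2
i=2: a=1 ⇒ p=40, q=3
…
i=4: a=1 ⇒ p=547, q=41
i=5: a=2 ⇒ p=1601, q=120
fundamental: x₁=1601, y₁=120  (since 2563201 − 178·14400 = 1)

1601 120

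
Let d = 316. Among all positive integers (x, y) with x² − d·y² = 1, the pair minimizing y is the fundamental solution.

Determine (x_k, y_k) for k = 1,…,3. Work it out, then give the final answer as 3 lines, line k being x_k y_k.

√316 → a₀=17, period (1,3,2,8,2,3,1,34); ℓ=8 even so k=7
step 0: (17, 1)  from 17·(1,0) + (0,1)
…
step 3: (160, 9)  from 2·(71,4) + (18,1)
step 4: (1351, 76)  from 8·(160,9) + (71,4)
…
step 6: (9937, 559)  from 3·(2862,161) + (1351,76)
step 7: (12799, 720)  from 1·(9937,559) + (2862,161)
fundamental: x₁=12799, y₁=720  (since 163814401 − 316·518400 = 1)
n=2: (12799,720)∘(12799,720) = (12799·12799+316·720·720, 12799·720+720·12799) = (327628801,18430560)
n=3: (327628801,18430560)∘(12799,720) = (12799·327628801+316·720·18430560, 12799·18430560+720·327628801) = (8386642035199,471785474160)

12799 720
327628801 18430560
8386642035199 471785474160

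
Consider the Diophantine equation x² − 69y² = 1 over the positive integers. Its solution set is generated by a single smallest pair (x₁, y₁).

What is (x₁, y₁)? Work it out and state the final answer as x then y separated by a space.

7775 936

d=69: √d = [8; 3,3,1,4,1,3,3,16] (ℓ=8, even), read p_7/q_7
k=0  a_k=8  p_k/q_k = 8/1
k=1  a_k=3  p_k/q_k = 25/3
k=2  a_k=3  p_k/q_k = 83/10
k=3  a_k=1  p_k/q_k = 108/13
…
k=6  a_k=3  p_k/q_k = 2384/287
k=7  a_k=3  p_k/q_k = 7775/936
(x₁, y₁) = (7775, 936);  7775² − 69·936² = 1 ✓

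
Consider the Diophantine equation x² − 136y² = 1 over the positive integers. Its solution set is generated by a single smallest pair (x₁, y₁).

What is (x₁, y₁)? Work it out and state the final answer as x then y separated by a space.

d=136: √d = [11; 1,1,1,22] (ℓ=4, even), read p_3/q_3
i=0: a=11 ⇒ p=11, q=1
…
i=2: a=1 ⇒ p=23, q=2
i=3: a=1 ⇒ p=35, q=3
(x₁, y₁) = (35, 3);  35² − 136·3² = 1 ✓

35 3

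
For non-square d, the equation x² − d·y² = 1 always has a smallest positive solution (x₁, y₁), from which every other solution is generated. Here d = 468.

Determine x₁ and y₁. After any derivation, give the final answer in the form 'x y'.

649 30

√468 = [21; 1,1,1,2,1,1,1,42, …], period ℓ=8 (even) → k=7
i=0: a=21 ⇒ p=21, q=1
i=1: a=1 ⇒ p=22, q=1
…
i=4: a=2 ⇒ p=173, q=8
…
i=6: a=1 ⇒ p=411, q=19
i=7: a=1 ⇒ p=649, q=30
fundamental: x₁=649, y₁=30  (since 421201 − 468·900 = 1)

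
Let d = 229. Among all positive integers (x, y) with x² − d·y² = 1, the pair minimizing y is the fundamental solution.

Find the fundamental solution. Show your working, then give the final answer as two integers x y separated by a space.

5848201 386460

√229 = [15; 7,1,1,7,30, …], period ℓ=5 (odd) → k=9
a_0=15:  p_0=15·1+0=15,  q_0=15·0+1=1
a_1=7:  p_1=7·15+1=106,  q_1=7·1+0=7
a_2=1:  p_2=1·106+15=121,  q_2=1·7+1=8
…
a_4=7:  p_4=7·227+121=1710,  q_4=7·15+8=113
a_5=30:  p_5=30·1710+227=51527,  q_5=30·113+15=3405
a_6=7:  p_6=7·51527+1710=362399,  q_6=7·3405+113=23948
a_7=1:  p_7=1·362399+51527=413926,  q_7=1·23948+3405=27353
a_8=1:  p_8=1·413926+362399=776325,  q_8=1·27353+23948=51301
a_9=7:  p_9=7·776325+413926=5848201,  q_9=7·51301+27353=386460
→ (5848201, 386460).  Check: 5848201²=34201454936401, 229·386460²=34201454936400, difference 1.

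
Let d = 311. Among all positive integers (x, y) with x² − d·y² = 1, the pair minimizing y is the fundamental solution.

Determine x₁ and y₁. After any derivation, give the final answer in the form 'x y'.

16883880 957397

d=311: √d = [17; 1,1,1,2,1,…,1,1,34] (ℓ=16, even), read p_15/q_15
a_0=17:  p_0=17·1+0=17,  q_0=17·0+1=1
…
a_2=1:  p_2=1·18+17=35,  q_2=1·1+1=2
a_3=1:  p_3=1·35+18=53,  q_3=1·2+1=3
a_4=2:  p_4=2·53+35=141,  q_4=2·3+2=8
…
a_6=6:  p_6=6·194+141=1305,  q_6=6·11+8=74
…
a_8=17:  p_8=17·4109+1305=71158,  q_8=17·233+74=4035
a_9=3:  p_9=3·71158+4109=217583,  q_9=3·4035+233=12338
…
a_14=1:  p_14=1·6159373+4565134=10724507,  q_14=1·349266+258865=608131
a_15=1:  p_15=1·10724507+6159373=16883880,  q_15=1·608131+349266=957397
fundamental: x₁=16883880, y₁=957397  (since 285065403854400 − 311·916609015609 = 1)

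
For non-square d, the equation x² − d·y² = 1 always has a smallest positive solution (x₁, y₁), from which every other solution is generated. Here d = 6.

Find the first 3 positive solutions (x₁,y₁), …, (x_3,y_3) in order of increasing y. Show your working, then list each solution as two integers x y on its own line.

5 2
49 20
485 198

√6 → a₀=2, period (2,4); ℓ=2 even so k=1
i=0: a=2 ⇒ p=2, q=1
i=1: a=2 ⇒ p=5, q=2
→ (5, 2).  Check: 5²=25, 6·2²=24, difference 1.
k=2:  x_2 = 5·5+6·2·2 = 49,  y_2 = 5·2+2·5 = 20
k=3:  x_3 = 5·49+6·2·20 = 485,  y_3 = 5·20+2·49 = 198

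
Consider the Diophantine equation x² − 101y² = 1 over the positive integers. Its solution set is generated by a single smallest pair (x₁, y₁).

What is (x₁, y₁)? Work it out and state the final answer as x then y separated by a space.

201 20

√101 → a₀=10, period (20); ℓ=1 odd so k=1
k=0  a_k=10  p_k/q_k = 10/1
k=1  a_k=20  p_k/q_k = 201/20
fundamental: x₁=201, y₁=20  (since 40401 − 101·400 = 1)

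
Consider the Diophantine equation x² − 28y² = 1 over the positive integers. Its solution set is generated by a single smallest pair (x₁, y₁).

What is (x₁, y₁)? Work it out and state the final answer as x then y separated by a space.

√28 → a₀=5, period (3,2,3,10); ℓ=4 even so k=3
a_0=5:  p_0=5·1+0=5,  q_0=5·0+1=1
a_1=3:  p_1=3·5+1=16,  q_1=3·1+0=3
a_2=2:  p_2=2·16+5=37,  q_2=2·3+1=7
a_3=3:  p_3=3·37+16=127,  q_3=3·7+3=24
fundamental: x₁=127, y₁=24  (since 16129 − 28·576 = 1)

127 24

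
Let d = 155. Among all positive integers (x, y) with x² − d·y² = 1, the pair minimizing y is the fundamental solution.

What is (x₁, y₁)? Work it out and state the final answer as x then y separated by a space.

249 20

[12; 2,4,2,24] for √155; ℓ=4 ⇒ convergent index 3
k=0  a_k=12  p_k/q_k = 12/1
k=1  a_k=2  p_k/q_k = 25/2
k=2  a_k=4  p_k/q_k = 112/9
k=3  a_k=2  p_k/q_k = 249/20
→ (249, 20).  Check: 249²=62001, 155·20²=62000, difference 1.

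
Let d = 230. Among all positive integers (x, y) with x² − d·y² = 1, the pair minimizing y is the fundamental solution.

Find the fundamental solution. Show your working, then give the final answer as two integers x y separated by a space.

91 6

d=230: √d = [15; 6,30] (ℓ=2, even), read p_1/q_1
step 0: (15, 1)  from 15·(1,0) + (0,1)
step 1: (91, 6)  from 6·(15,1) + (1,0)
→ (91, 6).  Check: 91²=8281, 230·6²=8280, difference 1.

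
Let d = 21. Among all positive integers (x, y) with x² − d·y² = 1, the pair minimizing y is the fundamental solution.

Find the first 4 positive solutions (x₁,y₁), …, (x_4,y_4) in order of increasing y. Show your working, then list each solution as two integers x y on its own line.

55 12
6049 1320
665335 145188
73180801 15969360

√21 → a₀=4, period (1,1,2,1,1,8); ℓ=6 even so k=5
i=0: a=4 ⇒ p=4, q=1
i=1: a=1 ⇒ p=5, q=1
i=2: a=1 ⇒ p=9, q=2
…
i=4: a=1 ⇒ p=32, q=7
i=5: a=1 ⇒ p=55, q=12
(x₁, y₁) = (55, 12);  55² − 21·12² = 1 ✓
(x_2, y_2) = (55·55 + 21·12·12, 55·12 + 12·55) = (6049, 1320)
(x_3, y_3) = (55·6049 + 21·12·1320, 55·1320 + 12·6049) = (665335, 145188)
(x_4, y_4) = (55·665335 + 21·12·145188, 55·145188 + 12·665335) = (73180801, 15969360)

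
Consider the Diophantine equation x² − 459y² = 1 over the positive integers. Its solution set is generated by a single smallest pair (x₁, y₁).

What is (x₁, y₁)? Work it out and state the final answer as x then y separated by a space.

[21; 2,2,1,4,21,4,1,2,2,42] for √459; ℓ=10 ⇒ convergent index 9
i=0: a=21 ⇒ p=21, q=1
i=1: a=2 ⇒ p=43, q=2
i=2: a=2 ⇒ p=107, q=5
i=3: a=1 ⇒ p=150, q=7
…
i=5: a=21 ⇒ p=14997, q=700
…
i=7: a=1 ⇒ p=75692, q=3533
i=8: a=2 ⇒ p=212079, q=9899
i=9: a=2 ⇒ p=499850, q=23331
(x₁, y₁) = (499850, 23331);  499850² − 459·23331² = 1 ✓

499850 23331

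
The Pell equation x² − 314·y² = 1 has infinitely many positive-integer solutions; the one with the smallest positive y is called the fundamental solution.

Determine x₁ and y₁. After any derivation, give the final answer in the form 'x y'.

392499 22150

d=314: √d = [17; 1,2,1,1,2,1,34] (ℓ=7, odd), read p_13/q_13
a_0=17:  p_0=17·1+0=17,  q_0=17·0+1=1
…
a_5=2:  p_5=2·124+71=319,  q_5=2·7+4=18
…
a_7=34:  p_7=34·443+319=15381,  q_7=34·25+18=868
…
a_11=1:  p_11=1·62853+47029=109882,  q_11=1·3547+2654=6201
a_12=2:  p_12=2·109882+62853=282617,  q_12=2·6201+3547=15949
a_13=1:  p_13=1·282617+109882=392499,  q_13=1·15949+6201=22150
(x₁, y₁) = (392499, 22150);  392499² − 314·22150² = 1 ✓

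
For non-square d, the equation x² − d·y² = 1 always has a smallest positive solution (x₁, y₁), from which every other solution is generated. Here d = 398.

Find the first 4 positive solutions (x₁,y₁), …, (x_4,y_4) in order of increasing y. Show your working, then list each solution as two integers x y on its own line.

d=398: √d = [19; 1,18,1,38] (ℓ=4, even), read p_3/q_3
step 0: (19, 1)  from 19·(1,0) + (0,1)
step 1: (20, 1)  from 1·(19,1) + (1,0)
step 2: (379, 19)  from 18·(20,1) + (19,1)
step 3: (399, 20)  from 1·(379,19) + (20,1)
fundamental: x₁=399, y₁=20  (since 159201 − 398·400 = 1)
n=2: (399,20)∘(399,20) = (399·399+398·20·20, 399·20+20·399) = (318401,15960)
n=3: (318401,15960)∘(399,20) = (399·318401+398·20·15960, 399·15960+20·318401) = (254083599,12736060)
n=4: (254083599,12736060)∘(399,20) = (399·254083599+398·20·12736060, 399·12736060+20·254083599) = (202758393601,10163359920)

399 20
318401 15960
254083599 12736060
202758393601 10163359920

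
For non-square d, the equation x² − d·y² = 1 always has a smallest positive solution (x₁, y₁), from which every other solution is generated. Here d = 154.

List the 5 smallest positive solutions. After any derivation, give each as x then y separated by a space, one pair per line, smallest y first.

21295 1716
906954049 73084440
38627172925615 3112666297884
1645131293994988801 132568457553795120
70066141772619400108975 5646090604103467862916

√154 → a₀=12, period (2,2,3,1,2,1,3,2,2,24); ℓ=10 even so k=9
a_0=12:  p_0=12·1+0=12,  q_0=12·0+1=1
…
a_3=3:  p_3=3·62+25=211,  q_3=3·5+2=17
a_4=1:  p_4=1·211+62=273,  q_4=1·17+5=22
a_5=2:  p_5=2·273+211=757,  q_5=2·22+17=61
…
a_8=2:  p_8=2·3847+1030=8724,  q_8=2·310+83=703
a_9=2:  p_9=2·8724+3847=21295,  q_9=2·703+310=1716
fundamental: x₁=21295, y₁=1716  (since 453477025 − 154·2944656 = 1)
n=2: (21295,1716)∘(21295,1716) = (21295·21295+154·1716·1716, 21295·1716+1716·21295) = (906954049,73084440)
n=3: (906954049,73084440)∘(21295,1716) = (21295·906954049+154·1716·73084440, 21295·73084440+1716·906954049) = (38627172925615,3112666297884)
n=4: (38627172925615,3112666297884)∘(21295,1716) = (21295·38627172925615+154·1716·3112666297884, 21295·3112666297884+1716·38627172925615) = (1645131293994988801,132568457553795120)
n=5: (1645131293994988801,132568457553795120)∘(21295,1716) = (21295·1645131293994988801+154·1716·132568457553795120, 21295·132568457553795120+1716·1645131293994988801) = (70066141772619400108975,5646090604103467862916)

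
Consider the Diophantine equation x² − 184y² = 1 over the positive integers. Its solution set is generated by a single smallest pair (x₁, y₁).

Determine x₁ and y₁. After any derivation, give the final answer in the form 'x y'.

24335 1794

√184 = [13; 1,1,3,2,1,2,1,2,3,1,1,26, …], period ℓ=12 (even) → k=11
k=0  a_k=13  p_k/q_k = 13/1
…
k=4  a_k=2  p_k/q_k = 217/16
k=5  a_k=1  p_k/q_k = 312/23
k=6  a_k=2  p_k/q_k = 841/62
k=7  a_k=1  p_k/q_k = 1153/85
k=8  a_k=2  p_k/q_k = 3147/232
k=9  a_k=3  p_k/q_k = 10594/781
k=10  a_k=1  p_k/q_k = 13741/1013
k=11  a_k=1  p_k/q_k = 24335/1794
fundamental: x₁=24335, y₁=1794  (since 592192225 − 184·3218436 = 1)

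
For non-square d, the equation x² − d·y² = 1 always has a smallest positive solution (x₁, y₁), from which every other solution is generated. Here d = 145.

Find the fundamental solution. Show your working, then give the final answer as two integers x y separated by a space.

[12; 24] for √145; ℓ=1 ⇒ convergent index 1
k=0  a_k=12  p_k/q_k = 12/1
k=1  a_k=24  p_k/q_k = 289/24
fundamental: x₁=289, y₁=24  (since 83521 − 145·576 = 1)

289 24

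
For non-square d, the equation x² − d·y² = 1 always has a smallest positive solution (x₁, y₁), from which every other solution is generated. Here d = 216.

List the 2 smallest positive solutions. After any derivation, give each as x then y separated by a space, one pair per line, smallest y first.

d=216: √d = [14; 1,2,3,2,1,28] (ℓ=6, even), read p_5/q_5
i=0: a=14 ⇒ p=14, q=1
i=1: a=1 ⇒ p=15, q=1
i=2: a=2 ⇒ p=44, q=3
i=3: a=3 ⇒ p=147, q=10
i=4: a=2 ⇒ p=338, q=23
i=5: a=1 ⇒ p=485, q=33
→ (485, 33).  Check: 485²=235225, 216·33²=235224, difference 1.
(x_2, y_2) = (485·485 + 216·33·33, 485·33 + 33·485) = (470449, 32010)

485 33
470449 32010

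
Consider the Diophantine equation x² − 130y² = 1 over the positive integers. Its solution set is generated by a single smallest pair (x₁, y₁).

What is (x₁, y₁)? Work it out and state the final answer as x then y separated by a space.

6499 570

[11; 2,2,22] for √130; ℓ=3 ⇒ convergent index 5
a_0=11:  p_0=11·1+0=11,  q_0=11·0+1=1
…
a_2=2:  p_2=2·23+11=57,  q_2=2·2+1=5
…
a_4=2:  p_4=2·1277+57=2611,  q_4=2·112+5=229
a_5=2:  p_5=2·2611+1277=6499,  q_5=2·229+112=570
fundamental: x₁=6499, y₁=570  (since 42237001 − 130·324900 = 1)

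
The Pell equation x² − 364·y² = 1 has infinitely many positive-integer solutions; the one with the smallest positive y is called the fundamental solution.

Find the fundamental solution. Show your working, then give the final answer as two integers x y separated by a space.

4954951 259710

√364 = [19; 12,1,2,3,1,8,1,3,2,1,12,38, …], period ℓ=12 (even) → k=11
k=0  a_k=19  p_k/q_k = 19/1
…
k=3  a_k=2  p_k/q_k = 725/38
…
k=5  a_k=1  p_k/q_k = 3148/165
…
k=10  a_k=1  p_k/q_k = 390371/20461
k=11  a_k=12  p_k/q_k = 4954951/259710
(x₁, y₁) = (4954951, 259710);  4954951² − 364·259710² = 1 ✓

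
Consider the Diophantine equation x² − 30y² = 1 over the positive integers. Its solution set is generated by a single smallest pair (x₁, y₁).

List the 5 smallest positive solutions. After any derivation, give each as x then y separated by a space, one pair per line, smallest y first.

11 2
241 44
5291 966
116161 21208
2550251 465610

√30 = [5; 2,10, …], period ℓ=2 (even) → k=1
step 0: (5, 1)  from 5·(1,0) + (0,1)
step 1: (11, 2)  from 2·(5,1) + (1,0)
→ (11, 2).  Check: 11²=121, 30·2²=120, difference 1.
(x_2, y_2) = (11·11 + 30·2·2, 11·2 + 2·11) = (241, 44)
(x_3, y_3) = (11·241 + 30·2·44, 11·44 + 2·241) = (5291, 966)
(x_4, y_4) = (11·5291 + 30·2·966, 11·966 + 2·5291) = (116161, 21208)
(x_5, y_5) = (11·116161 + 30·2·21208, 11·21208 + 2·116161) = (2550251, 465610)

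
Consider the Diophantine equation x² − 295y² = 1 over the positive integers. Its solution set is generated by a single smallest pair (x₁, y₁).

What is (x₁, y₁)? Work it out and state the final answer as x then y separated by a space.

[17; 5,1,2,3,2,6,2,3,2,1,5,34] for √295; ℓ=12 ⇒ convergent index 11
step 0: (17, 1)  from 17·(1,0) + (0,1)
step 1: (86, 5)  from 5·(17,1) + (1,0)
step 2: (103, 6)  from 1·(86,5) + (17,1)
step 3: (292, 17)  from 2·(103,6) + (86,5)
step 4: (979, 57)  from 3·(292,17) + (103,6)
step 5: (2250, 131)  from 2·(979,57) + (292,17)
step 6: (14479, 843)  from 6·(2250,131) + (979,57)
…
step 8: (108103, 6294)  from 3·(31208,1817) + (14479,843)
…
step 10: (355517, 20699)  from 1·(247414,14405) + (108103,6294)
step 11: (2024999, 117900)  from 5·(355517,20699) + (247414,14405)
fundamental: x₁=2024999, y₁=117900  (since 4100620950001 − 295·13900410000 = 1)

2024999 117900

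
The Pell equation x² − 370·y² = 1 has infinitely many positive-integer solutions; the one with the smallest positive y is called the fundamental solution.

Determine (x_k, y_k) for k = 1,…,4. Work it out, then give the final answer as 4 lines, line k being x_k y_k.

√370 → a₀=19, period (4,4,38); ℓ=3 odd so k=5
step 0: (19, 1)  from 19·(1,0) + (0,1)
step 1: (77, 4)  from 4·(19,1) + (1,0)
step 2: (327, 17)  from 4·(77,4) + (19,1)
…
step 4: (50339, 2617)  from 4·(12503,650) + (327,17)
step 5: (213859, 11118)  from 4·(50339,2617) + (12503,650)
→ (213859, 11118).  Check: 213859²=45735671881, 370·11118²=45735671880, difference 1.
(213859+11118√370)^2 = 91471343761 + 4755368724√370
(213859+11118√370)^3 = 39123940210553539 + 2033956799880714√370
(213859+11118√370)^4 = 16734013458886067250241 + 869959934526623861928√370

213859 11118
91471343761 4755368724
39123940210553539 2033956799880714
16734013458886067250241 869959934526623861928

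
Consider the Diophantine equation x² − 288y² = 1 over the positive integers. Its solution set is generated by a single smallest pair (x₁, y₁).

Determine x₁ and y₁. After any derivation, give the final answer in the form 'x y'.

d=288: √d = [16; 1,32] (ℓ=2, even), read p_1/q_1
step 0: (16, 1)  from 16·(1,0) + (0,1)
step 1: (17, 1)  from 1·(16,1) + (1,0)
(x₁, y₁) = (17, 1);  17² − 288·1² = 1 ✓

17 1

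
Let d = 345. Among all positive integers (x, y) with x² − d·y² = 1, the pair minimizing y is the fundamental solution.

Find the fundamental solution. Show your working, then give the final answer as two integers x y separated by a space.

√345 = [18; 1,1,2,1,6,1,2,1,1,36, …], period ℓ=10 (even) → k=9
a_0=18:  p_0=18·1+0=18,  q_0=18·0+1=1
…
a_3=2:  p_3=2·37+19=93,  q_3=2·2+1=5
…
a_5=6:  p_5=6·130+93=873,  q_5=6·7+5=47
…
a_8=1:  p_8=1·2879+1003=3882,  q_8=1·155+54=209
a_9=1:  p_9=1·3882+2879=6761,  q_9=1·209+155=364
(x₁, y₁) = (6761, 364);  6761² − 345·364² = 1 ✓

6761 364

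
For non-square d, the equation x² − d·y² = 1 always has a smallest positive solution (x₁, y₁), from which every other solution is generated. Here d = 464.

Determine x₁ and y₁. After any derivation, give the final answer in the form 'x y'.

d=464: √d = [21; 1,1,5,1,1,1,5,1,1,42] (ℓ=10, even), read p_9/q_9
a_0=21:  p_0=21·1+0=21,  q_0=21·0+1=1
a_1=1:  p_1=1·21+1=22,  q_1=1·1+0=1
a_2=1:  p_2=1·22+21=43,  q_2=1·1+1=2
…
a_4=1:  p_4=1·237+43=280,  q_4=1·11+2=13
a_5=1:  p_5=1·280+237=517,  q_5=1·13+11=24
…
a_7=5:  p_7=5·797+517=4502,  q_7=5·37+24=209
a_8=1:  p_8=1·4502+797=5299,  q_8=1·209+37=246
a_9=1:  p_9=1·5299+4502=9801,  q_9=1·246+209=455
(x₁, y₁) = (9801, 455);  9801² − 464·455² = 1 ✓

9801 455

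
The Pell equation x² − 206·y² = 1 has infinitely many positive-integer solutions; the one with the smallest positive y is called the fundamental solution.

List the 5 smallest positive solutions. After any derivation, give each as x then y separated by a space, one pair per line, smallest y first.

59535 4148
7088832449 493902360
844067279642895 58808954001052
100503090979990675201 7002382152411359280
11966903042143422416540175 833773642828811595468548

√206 = [14; 2,1,5,14,5,1,2,28, …], period ℓ=8 (even) → k=7
i=0: a=14 ⇒ p=14, q=1
i=1: a=2 ⇒ p=29, q=2
…
i=5: a=5 ⇒ p=17539, q=1222
i=6: a=1 ⇒ p=20998, q=1463
i=7: a=2 ⇒ p=59535, q=4148
→ (59535, 4148).  Check: 59535²=3544416225, 206·4148²=3544416224, difference 1.
n=2: (59535,4148)∘(59535,4148) = (59535·59535+206·4148·4148, 59535·4148+4148·59535) = (7088832449,493902360)
n=3: (7088832449,493902360)∘(59535,4148) = (59535·7088832449+206·4148·493902360, 59535·493902360+4148·7088832449) = (844067279642895,58808954001052)
n=4: (844067279642895,58808954001052)∘(59535,4148) = (59535·844067279642895+206·4148·58808954001052, 59535·58808954001052+4148·844067279642895) = (100503090979990675201,7002382152411359280)
n=5: (100503090979990675201,7002382152411359280)∘(59535,4148) = (59535·100503090979990675201+206·4148·7002382152411359280, 59535·7002382152411359280+4148·100503090979990675201) = (11966903042143422416540175,833773642828811595468548)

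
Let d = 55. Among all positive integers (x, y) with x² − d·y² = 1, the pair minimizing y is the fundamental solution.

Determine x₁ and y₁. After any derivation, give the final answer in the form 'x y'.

89 12

d=55: √d = [7; 2,2,2,14] (ℓ=4, even), read p_3/q_3
k=0  a_k=7  p_k/q_k = 7/1
…
k=2  a_k=2  p_k/q_k = 37/5
k=3  a_k=2  p_k/q_k = 89/12
(x₁, y₁) = (89, 12);  89² − 55·12² = 1 ✓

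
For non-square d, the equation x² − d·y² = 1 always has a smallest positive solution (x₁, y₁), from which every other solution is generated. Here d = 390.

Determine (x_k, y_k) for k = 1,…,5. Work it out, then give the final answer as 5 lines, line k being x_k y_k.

√390 = [19; 1,2,1,38, …], period ℓ=4 (even) → k=3
step 0: (19, 1)  from 19·(1,0) + (0,1)
step 1: (20, 1)  from 1·(19,1) + (1,0)
step 2: (59, 3)  from 2·(20,1) + (19,1)
step 3: (79, 4)  from 1·(59,3) + (20,1)
(x₁, y₁) = (79, 4);  79² − 390·4² = 1 ✓
(79+4√390)^2 = 12481 + 632√390
(79+4√390)^3 = 1971919 + 99852√390
(79+4√390)^4 = 311550721 + 15775984√390
(79+4√390)^5 = 49223041999 + 2492505620√390

79 4
12481 632
1971919 99852
311550721 15775984
49223041999 2492505620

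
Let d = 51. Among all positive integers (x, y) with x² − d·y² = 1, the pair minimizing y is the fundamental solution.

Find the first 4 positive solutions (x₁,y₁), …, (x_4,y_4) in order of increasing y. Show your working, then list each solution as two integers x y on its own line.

50 7
4999 700
499850 69993
49980001 6998600

d=51: √d = [7; 7,14] (ℓ=2, even), read p_1/q_1
k=0  a_k=7  p_k/q_k = 7/1
k=1  a_k=7  p_k/q_k = 50/7
fundamental: x₁=50, y₁=7  (since 2500 − 51·49 = 1)
k=2:  x_2 = 50·50+51·7·7 = 4999,  y_2 = 50·7+7·50 = 700
k=3:  x_3 = 50·4999+51·7·700 = 499850,  y_3 = 50·700+7·4999 = 69993
k=4:  x_4 = 50·499850+51·7·69993 = 49980001,  y_4 = 50·69993+7·499850 = 6998600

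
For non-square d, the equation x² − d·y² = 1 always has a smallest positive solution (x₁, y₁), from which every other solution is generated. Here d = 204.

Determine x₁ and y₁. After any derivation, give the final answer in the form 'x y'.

[14; 3,1,1,6,1,1,3,28] for √204; ℓ=8 ⇒ convergent index 7
step 0: (14, 1)  from 14·(1,0) + (0,1)
step 1: (43, 3)  from 3·(14,1) + (1,0)
step 2: (57, 4)  from 1·(43,3) + (14,1)
…
step 4: (657, 46)  from 6·(100,7) + (57,4)
…
step 6: (1414, 99)  from 1·(757,53) + (657,46)
step 7: (4999, 350)  from 3·(1414,99) + (757,53)
fundamental: x₁=4999, y₁=350  (since 24990001 − 204·122500 = 1)

4999 350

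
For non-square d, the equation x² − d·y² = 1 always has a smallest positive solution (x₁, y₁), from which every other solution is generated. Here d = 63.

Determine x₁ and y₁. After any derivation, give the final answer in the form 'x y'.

8 1

√63 = [7; 1,14, …], period ℓ=2 (even) → k=1
a_0=7:  p_0=7·1+0=7,  q_0=7·0+1=1
a_1=1:  p_1=1·7+1=8,  q_1=1·1+0=1
→ (8, 1).  Check: 8²=64, 63·1²=63, difference 1.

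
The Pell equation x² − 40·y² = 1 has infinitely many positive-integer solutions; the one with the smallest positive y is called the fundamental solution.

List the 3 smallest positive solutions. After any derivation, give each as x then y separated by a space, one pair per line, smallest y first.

√40 → a₀=6, period (3,12); ℓ=2 even so k=1
i=0: a=6 ⇒ p=6, q=1
i=1: a=3 ⇒ p=19, q=3
(x₁, y₁) = (19, 3);  19² − 40·3² = 1 ✓
(x_2, y_2) = (19·19 + 40·3·3, 19·3 + 3·19) = (721, 114)
(x_3, y_3) = (19·721 + 40·3·114, 19·114 + 3·721) = (27379, 4329)

19 3
721 114
27379 4329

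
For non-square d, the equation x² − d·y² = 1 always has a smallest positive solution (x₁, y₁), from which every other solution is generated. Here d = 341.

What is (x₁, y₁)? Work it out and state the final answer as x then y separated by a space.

10626551 575460

√341 → a₀=18, period (2,6,1,8,2,…,6,2,36); ℓ=14 even so k=13
k=0  a_k=18  p_k/q_k = 18/1
k=1  a_k=2  p_k/q_k = 37/2
…
k=4  a_k=8  p_k/q_k = 2456/133
k=5  a_k=2  p_k/q_k = 5189/281
k=6  a_k=1  p_k/q_k = 7645/414
k=7  a_k=2  p_k/q_k = 20479/1109
k=8  a_k=1  p_k/q_k = 28124/1523
k=9  a_k=2  p_k/q_k = 76727/4155
…
k=11  a_k=1  p_k/q_k = 718667/38918
k=12  a_k=6  p_k/q_k = 4953942/268271
k=13  a_k=2  p_k/q_k = 10626551/575460
(x₁, y₁) = (10626551, 575460);  10626551² − 341·575460² = 1 ✓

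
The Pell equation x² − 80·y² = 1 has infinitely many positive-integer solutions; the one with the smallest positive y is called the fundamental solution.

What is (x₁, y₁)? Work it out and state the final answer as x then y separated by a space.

9 1

d=80: √d = [8; 1,16] (ℓ=2, even), read p_1/q_1
i=0: a=8 ⇒ p=8, q=1
i=1: a=1 ⇒ p=9, q=1
(x₁, y₁) = (9, 1);  9² − 80·1² = 1 ✓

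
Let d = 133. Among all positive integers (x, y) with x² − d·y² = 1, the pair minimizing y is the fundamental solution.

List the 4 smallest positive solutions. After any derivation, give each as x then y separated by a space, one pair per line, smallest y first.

√133 = [11; 1,1,7,5,1,…,1,1,22, …], period ℓ=16 (even) → k=15
step 0: (11, 1)  from 11·(1,0) + (0,1)
…
step 2: (23, 2)  from 1·(12,1) + (11,1)
step 3: (173, 15)  from 7·(23,2) + (12,1)
step 4: (888, 77)  from 5·(173,15) + (23,2)
step 5: (1061, 92)  from 1·(888,77) + (173,15)
step 6: (1949, 169)  from 1·(1061,92) + (888,77)
step 7: (3010, 261)  from 1·(1949,169) + (1061,92)
step 8: (7969, 691)  from 2·(3010,261) + (1949,169)
step 9: (10979, 952)  from 1·(7969,691) + (3010,261)
step 10: (18948, 1643)  from 1·(10979,952) + (7969,691)
…
step 12: (168583, 14618)  from 5·(29927,2595) + (18948,1643)
…
step 14: (1378591, 119539)  from 1·(1210008,104921) + (168583,14618)
step 15: (2588599, 224460)  from 1·(1378591,119539) + (1210008,104921)
→ (2588599, 224460).  Check: 2588599²=6700844782801, 133·224460²=6700844782800, difference 1.
k=2:  x_2 = 2588599·2588599+133·224460·224460 = 13401689565601,  y_2 = 2588599·224460+224460·2588599 = 1162073863080
k=3:  x_3 = 2588599·13401689565601+133·224460·1162073863080 = 69383200415647777399,  y_3 = 2588599·1162073863080+224460·13401689565601 = 6016286479789825380
k=4:  x_4 = 2588599·69383200415647777399+133·224460·6016286479789825380 = 359210566425477440164982401,  y_4 = 2588599·6016286479789825380+224460·69383200415647777399 = 31147506330593762303822160

2588599 224460
13401689565601 1162073863080
69383200415647777399 6016286479789825380
359210566425477440164982401 31147506330593762303822160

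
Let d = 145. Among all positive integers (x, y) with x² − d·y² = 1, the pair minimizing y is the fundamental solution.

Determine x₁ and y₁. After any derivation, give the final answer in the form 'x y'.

[12; 24] for √145; ℓ=1 ⇒ convergent index 1
i=0: a=12 ⇒ p=12, q=1
i=1: a=24 ⇒ p=289, q=24
fundamental: x₁=289, y₁=24  (since 83521 − 145·576 = 1)

289 24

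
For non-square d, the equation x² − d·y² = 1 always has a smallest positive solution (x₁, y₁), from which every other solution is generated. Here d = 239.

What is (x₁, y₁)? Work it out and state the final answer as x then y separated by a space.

√239 → a₀=15, period (2,5,1,2,4,15,4,2,1,5,2,30); ℓ=12 even so k=11
a_0=15:  p_0=15·1+0=15,  q_0=15·0+1=1
…
a_5=4:  p_5=4·572+201=2489,  q_5=4·37+13=161
a_6=15:  p_6=15·2489+572=37907,  q_6=15·161+37=2452
…
a_8=2:  p_8=2·154117+37907=346141,  q_8=2·9969+2452=22390
…
a_10=5:  p_10=5·500258+346141=2847431,  q_10=5·32359+22390=184185
a_11=2:  p_11=2·2847431+500258=6195120,  q_11=2·184185+32359=400729
fundamental: x₁=6195120, y₁=400729  (since 38379511814400 − 239·160583731441 = 1)

6195120 400729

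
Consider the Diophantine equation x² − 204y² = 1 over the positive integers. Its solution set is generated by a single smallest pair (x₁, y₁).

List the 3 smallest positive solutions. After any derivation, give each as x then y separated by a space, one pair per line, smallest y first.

√204 → a₀=14, period (3,1,1,6,1,1,3,28); ℓ=8 even so k=7
step 0: (14, 1)  from 14·(1,0) + (0,1)
step 1: (43, 3)  from 3·(14,1) + (1,0)
step 2: (57, 4)  from 1·(43,3) + (14,1)
step 3: (100, 7)  from 1·(57,4) + (43,3)
step 4: (657, 46)  from 6·(100,7) + (57,4)
…
step 6: (1414, 99)  from 1·(757,53) + (657,46)
step 7: (4999, 350)  from 3·(1414,99) + (757,53)
→ (4999, 350).  Check: 4999²=24990001, 204·350²=24990000, difference 1.
(x_2, y_2) = (4999·4999 + 204·350·350, 4999·350 + 350·4999) = (49980001, 3499300)
(x_3, y_3) = (4999·49980001 + 204·350·3499300, 4999·3499300 + 350·49980001) = (499700044999, 34986001050)

4999 350
49980001 3499300
499700044999 34986001050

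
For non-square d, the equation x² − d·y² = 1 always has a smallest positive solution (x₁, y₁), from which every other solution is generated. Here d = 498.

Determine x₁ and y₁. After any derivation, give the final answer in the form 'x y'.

179777 8056

√498 = [22; 3,6,22,6,3,44, …], period ℓ=6 (even) → k=5
i=0: a=22 ⇒ p=22, q=1
…
i=2: a=6 ⇒ p=424, q=19
i=3: a=22 ⇒ p=9395, q=421
i=4: a=6 ⇒ p=56794, q=2545
i=5: a=3 ⇒ p=179777, q=8056
→ (179777, 8056).  Check: 179777²=32319769729, 498·8056²=32319769728, difference 1.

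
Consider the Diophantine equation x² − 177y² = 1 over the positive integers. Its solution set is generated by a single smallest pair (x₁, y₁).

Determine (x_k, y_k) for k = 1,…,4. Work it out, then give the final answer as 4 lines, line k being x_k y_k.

√177 → a₀=13, period (3,3,2,8,2,3,3,26); ℓ=8 even so k=7
k=0  a_k=13  p_k/q_k = 13/1
k=1  a_k=3  p_k/q_k = 40/3
k=2  a_k=3  p_k/q_k = 133/10
k=3  a_k=2  p_k/q_k = 306/23
k=4  a_k=8  p_k/q_k = 2581/194
…
k=6  a_k=3  p_k/q_k = 18985/1427
k=7  a_k=3  p_k/q_k = 62423/4692
fundamental: x₁=62423, y₁=4692  (since 3896630929 − 177·22014864 = 1)
k=2:  x_2 = 62423·62423+177·4692·4692 = 7793261857,  y_2 = 62423·4692+4692·62423 = 585777432
k=3:  x_3 = 62423·7793261857+177·4692·585777432 = 972957569736599,  y_3 = 62423·585777432+4692·7793261857 = 73131969270780
k=4:  x_4 = 62423·972957569736599+177·4692·73131969270780 = 121469860743542176897,  y_4 = 62423·73131969270780+4692·972957569736599 = 9130233834994022448

62423 4692
7793261857 585777432
972957569736599 73131969270780
121469860743542176897 9130233834994022448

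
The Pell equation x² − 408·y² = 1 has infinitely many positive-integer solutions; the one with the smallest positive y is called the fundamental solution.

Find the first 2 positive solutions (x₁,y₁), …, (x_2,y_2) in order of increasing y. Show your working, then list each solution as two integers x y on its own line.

101 5
20401 1010

[20; 5,40] for √408; ℓ=2 ⇒ convergent index 1
a_0=20:  p_0=20·1+0=20,  q_0=20·0+1=1
a_1=5:  p_1=5·20+1=101,  q_1=5·1+0=5
fundamental: x₁=101, y₁=5  (since 10201 − 408·25 = 1)
n=2: (101,5)∘(101,5) = (101·101+408·5·5, 101·5+5·101) = (20401,1010)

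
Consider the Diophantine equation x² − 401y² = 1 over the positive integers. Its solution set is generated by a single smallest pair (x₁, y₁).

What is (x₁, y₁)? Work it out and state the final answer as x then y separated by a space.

801 40

d=401: √d = [20; 40] (ℓ=1, odd), read p_1/q_1
i=0: a=20 ⇒ p=20, q=1
i=1: a=40 ⇒ p=801, q=40
→ (801, 40).  Check: 801²=641601, 401·40²=641600, difference 1.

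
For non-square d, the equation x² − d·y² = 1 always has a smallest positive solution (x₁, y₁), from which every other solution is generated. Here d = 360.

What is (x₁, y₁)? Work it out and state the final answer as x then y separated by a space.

19 1

d=360: √d = [18; 1,36] (ℓ=2, even), read p_1/q_1
a_0=18:  p_0=18·1+0=18,  q_0=18·0+1=1
a_1=1:  p_1=1·18+1=19,  q_1=1·1+0=1
(x₁, y₁) = (19, 1);  19² − 360·1² = 1 ✓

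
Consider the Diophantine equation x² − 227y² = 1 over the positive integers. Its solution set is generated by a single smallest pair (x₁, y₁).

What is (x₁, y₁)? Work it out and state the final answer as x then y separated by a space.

d=227: √d = [15; 15,30] (ℓ=2, even), read p_1/q_1
i=0: a=15 ⇒ p=15, q=1
i=1: a=15 ⇒ p=226, q=15
→ (226, 15).  Check: 226²=51076, 227·15²=51075, difference 1.

226 15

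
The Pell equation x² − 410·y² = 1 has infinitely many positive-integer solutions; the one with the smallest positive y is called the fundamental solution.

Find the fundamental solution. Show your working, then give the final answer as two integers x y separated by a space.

√410 → a₀=20, period (4,40); ℓ=2 even so k=1
i=0: a=20 ⇒ p=20, q=1
i=1: a=4 ⇒ p=81, q=4
(x₁, y₁) = (81, 4);  81² − 410·4² = 1 ✓

81 4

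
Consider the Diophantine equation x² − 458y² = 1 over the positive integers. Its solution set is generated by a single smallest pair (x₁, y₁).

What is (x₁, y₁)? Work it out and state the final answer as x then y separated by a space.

d=458: √d = [21; 2,2,42] (ℓ=3, odd), read p_5/q_5
k=0  a_k=21  p_k/q_k = 21/1
k=1  a_k=2  p_k/q_k = 43/2
…
k=3  a_k=42  p_k/q_k = 4537/212
k=4  a_k=2  p_k/q_k = 9181/429
k=5  a_k=2  p_k/q_k = 22899/1070
fundamental: x₁=22899, y₁=1070  (since 524364201 − 458·1144900 = 1)

22899 1070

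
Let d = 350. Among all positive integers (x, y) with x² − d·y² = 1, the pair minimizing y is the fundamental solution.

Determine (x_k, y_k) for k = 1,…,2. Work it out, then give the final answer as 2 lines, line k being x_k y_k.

449 24
403201 21552

d=350: √d = [18; 1,2,2,2,1,36] (ℓ=6, even), read p_5/q_5
a_0=18:  p_0=18·1+0=18,  q_0=18·0+1=1
a_1=1:  p_1=1·18+1=19,  q_1=1·1+0=1
…
a_3=2:  p_3=2·56+19=131,  q_3=2·3+1=7
a_4=2:  p_4=2·131+56=318,  q_4=2·7+3=17
a_5=1:  p_5=1·318+131=449,  q_5=1·17+7=24
→ (449, 24).  Check: 449²=201601, 350·24²=201600, difference 1.
(449+24√350)^2 = 403201 + 21552√350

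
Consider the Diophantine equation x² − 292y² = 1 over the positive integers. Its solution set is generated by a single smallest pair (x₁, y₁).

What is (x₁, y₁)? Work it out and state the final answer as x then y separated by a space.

√292 = [17; 11,2,1,3,8,3,1,2,11,34, …], period ℓ=10 (even) → k=9
i=0: a=17 ⇒ p=17, q=1
i=1: a=11 ⇒ p=188, q=11
i=2: a=2 ⇒ p=393, q=23
…
i=4: a=3 ⇒ p=2136, q=125
i=5: a=8 ⇒ p=17669, q=1034
…
i=8: a=2 ⇒ p=200767, q=11749
i=9: a=11 ⇒ p=2281249, q=133500
fundamental: x₁=2281249, y₁=133500  (since 5204097000001 − 292·17822250000 = 1)

2281249 133500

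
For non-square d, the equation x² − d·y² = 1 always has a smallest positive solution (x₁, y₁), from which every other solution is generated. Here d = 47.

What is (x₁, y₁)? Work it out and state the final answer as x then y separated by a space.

√47 = [6; 1,5,1,12, …], period ℓ=4 (even) → k=3
step 0: (6, 1)  from 6·(1,0) + (0,1)
step 1: (7, 1)  from 1·(6,1) + (1,0)
step 2: (41, 6)  from 5·(7,1) + (6,1)
step 3: (48, 7)  from 1·(41,6) + (7,1)
→ (48, 7).  Check: 48²=2304, 47·7²=2303, difference 1.

48 7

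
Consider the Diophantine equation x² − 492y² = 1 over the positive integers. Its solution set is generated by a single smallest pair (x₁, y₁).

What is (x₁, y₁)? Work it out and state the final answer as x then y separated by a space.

29767 1342

√492 = [22; 5,1,1,10,1,1,5,44, …], period ℓ=8 (even) → k=7
k=0  a_k=22  p_k/q_k = 22/1
k=1  a_k=5  p_k/q_k = 111/5
k=2  a_k=1  p_k/q_k = 133/6
k=3  a_k=1  p_k/q_k = 244/11
k=4  a_k=10  p_k/q_k = 2573/116
k=5  a_k=1  p_k/q_k = 2817/127
k=6  a_k=1  p_k/q_k = 5390/243
k=7  a_k=5  p_k/q_k = 29767/1342
→ (29767, 1342).  Check: 29767²=886074289, 492·1342²=886074288, difference 1.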